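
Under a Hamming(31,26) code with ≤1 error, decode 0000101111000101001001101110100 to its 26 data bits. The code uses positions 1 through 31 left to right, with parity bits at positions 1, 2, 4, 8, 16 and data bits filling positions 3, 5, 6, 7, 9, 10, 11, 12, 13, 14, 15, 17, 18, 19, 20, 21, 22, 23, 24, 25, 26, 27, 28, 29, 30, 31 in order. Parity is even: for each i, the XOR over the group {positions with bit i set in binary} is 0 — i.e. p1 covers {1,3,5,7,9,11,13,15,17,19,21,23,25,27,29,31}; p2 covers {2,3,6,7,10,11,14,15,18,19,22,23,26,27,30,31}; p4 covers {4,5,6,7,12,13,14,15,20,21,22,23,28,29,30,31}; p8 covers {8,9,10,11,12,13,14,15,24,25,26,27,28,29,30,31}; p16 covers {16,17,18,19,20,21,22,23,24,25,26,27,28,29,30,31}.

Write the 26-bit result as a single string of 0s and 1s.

s1 (pos 1,3,5,7,9,11,13,15,17,19,21,23,25,27,29,31): 0⊕0⊕1⊕1⊕1⊕0⊕0⊕0⊕0⊕1⊕0⊕1⊕1⊕1⊕1⊕0 = 0
s2 (pos 2,3,6,7,10,11,14,15,18,19,22,23,26,27,30,31): 0⊕0⊕0⊕1⊕1⊕0⊕1⊕0⊕0⊕1⊕1⊕1⊕1⊕1⊕0⊕0 = 0
s4 (pos 4,5,6,7,12,13,14,15,20,21,22,23,28,29,30,31): 0⊕1⊕0⊕1⊕0⊕0⊕1⊕0⊕0⊕0⊕1⊕1⊕0⊕1⊕0⊕0 = 0
s8 (pos 8,9,10,11,12,13,14,15,24,25,26,27,28,29,30,31): 1⊕1⊕1⊕0⊕0⊕0⊕1⊕0⊕0⊕1⊕1⊕1⊕0⊕1⊕0⊕0 = 0
s16 (pos 16,17,18,19,20,21,22,23,24,25,26,27,28,29,30,31): 1⊕0⊕0⊕1⊕0⊕0⊕1⊕1⊕0⊕1⊕1⊕1⊕0⊕1⊕0⊕0 = 0
Syndrome s16…s1 = 00000 → no error.
Read data bits from positions 3,5,6,7,9,10,11,12,13,14,15,17,18,19,20,21,22,23,24,25,26,27,28,29,30,31: 01011100010001001101110100

01011100010001001101110100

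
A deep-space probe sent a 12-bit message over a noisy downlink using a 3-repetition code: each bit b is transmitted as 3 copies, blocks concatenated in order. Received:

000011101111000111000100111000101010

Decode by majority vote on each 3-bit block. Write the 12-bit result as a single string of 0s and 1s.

011101001010

Block 1 (000): 0 ones → 0
Block 2 (011): 2 ones → 1
Block 3 (101): 2 ones → 1
Block 4 (111): 3 ones → 1
Block 5 (000): 0 ones → 0
Block 6 (111): 3 ones → 1
Block 7 (000): 0 ones → 0
Block 8 (100): 1 one → 0
Block 9 (111): 3 ones → 1
Block 10 (000): 0 ones → 0
Block 11 (101): 2 ones → 1
Block 12 (010): 1 one → 0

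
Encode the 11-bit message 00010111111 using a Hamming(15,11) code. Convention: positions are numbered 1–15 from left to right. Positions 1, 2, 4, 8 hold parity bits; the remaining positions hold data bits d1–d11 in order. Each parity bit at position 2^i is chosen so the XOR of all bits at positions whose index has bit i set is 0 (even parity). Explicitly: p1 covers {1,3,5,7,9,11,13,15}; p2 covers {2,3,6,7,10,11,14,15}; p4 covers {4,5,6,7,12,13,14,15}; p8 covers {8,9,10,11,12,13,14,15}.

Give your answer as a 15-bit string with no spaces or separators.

Place data at non-parity positions: p1 p2 0 p4 0 0 1 p8 0 1 1 1 1 1 1
p1 (pos 1,3,5,7,9,11,13,15): XOR of data positions = 0⊕0⊕1⊕0⊕1⊕1⊕1 = 0
p2 (pos 2,3,6,7,10,11,14,15): XOR of data positions = 0⊕0⊕1⊕1⊕1⊕1⊕1 = 1
p4 (pos 4,5,6,7,12,13,14,15): XOR of data positions = 0⊕0⊕1⊕1⊕1⊕1⊕1 = 1
p8 (pos 8,9,10,11,12,13,14,15): XOR of data positions = 0⊕1⊕1⊕1⊕1⊕1⊕1 = 0
Codeword: 010100100111111

010100100111111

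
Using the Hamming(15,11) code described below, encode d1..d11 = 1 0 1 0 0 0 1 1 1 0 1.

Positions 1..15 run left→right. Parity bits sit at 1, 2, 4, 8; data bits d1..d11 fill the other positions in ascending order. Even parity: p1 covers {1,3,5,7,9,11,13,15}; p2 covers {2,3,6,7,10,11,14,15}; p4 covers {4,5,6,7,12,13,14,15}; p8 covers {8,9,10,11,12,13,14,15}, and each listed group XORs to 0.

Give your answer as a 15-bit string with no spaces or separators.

001001000011101

Place data at non-parity positions: p1 p2 1 p4 0 1 0 p8 0 0 1 1 1 0 1
p1 (pos 1,3,5,7,9,11,13,15): XOR of data positions = 1⊕0⊕0⊕0⊕1⊕1⊕1 = 0
p2 (pos 2,3,6,7,10,11,14,15): XOR of data positions = 1⊕1⊕0⊕0⊕1⊕0⊕1 = 0
p4 (pos 4,5,6,7,12,13,14,15): XOR of data positions = 0⊕1⊕0⊕1⊕1⊕0⊕1 = 0
p8 (pos 8,9,10,11,12,13,14,15): XOR of data positions = 0⊕0⊕1⊕1⊕1⊕0⊕1 = 0
Codeword: 001001000011101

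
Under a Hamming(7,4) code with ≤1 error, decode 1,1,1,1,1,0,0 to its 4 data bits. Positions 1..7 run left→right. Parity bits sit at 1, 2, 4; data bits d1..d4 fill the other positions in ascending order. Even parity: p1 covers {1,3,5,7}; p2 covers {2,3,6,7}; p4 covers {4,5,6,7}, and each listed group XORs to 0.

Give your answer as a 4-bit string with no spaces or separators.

s1 (pos 1,3,5,7): 1⊕1⊕1⊕0 = 1
s2 (pos 2,3,6,7): 1⊕1⊕0⊕0 = 0
s4 (pos 4,5,6,7): 1⊕1⊕0⊕0 = 0
Syndrome s4…s1 = 001 → error at position 1.
Flip position 1: 1111100 → 0111100
Read data bits from positions 3,5,6,7: 1100

1100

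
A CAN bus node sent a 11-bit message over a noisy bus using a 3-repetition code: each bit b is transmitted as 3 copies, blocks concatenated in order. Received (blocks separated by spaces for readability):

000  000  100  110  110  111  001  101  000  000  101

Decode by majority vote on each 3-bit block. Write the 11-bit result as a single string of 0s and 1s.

Block 1 (000): 0 ones → 0
Block 2 (000): 0 ones → 0
Block 3 (100): 1 one → 0
Block 4 (110): 2 ones → 1
Block 5 (110): 2 ones → 1
Block 6 (111): 3 ones → 1
Block 7 (001): 1 one → 0
Block 8 (101): 2 ones → 1
Block 9 (000): 0 ones → 0
Block 10 (000): 0 ones → 0
Block 11 (101): 2 ones → 1

00011101001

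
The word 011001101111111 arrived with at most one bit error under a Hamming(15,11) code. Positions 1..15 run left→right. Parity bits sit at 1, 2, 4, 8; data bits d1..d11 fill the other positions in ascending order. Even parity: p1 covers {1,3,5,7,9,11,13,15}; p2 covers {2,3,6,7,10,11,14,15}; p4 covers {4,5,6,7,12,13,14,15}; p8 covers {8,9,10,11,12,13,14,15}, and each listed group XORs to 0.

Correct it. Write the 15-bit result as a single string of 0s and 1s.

011001111111111

s1 (pos 1,3,5,7,9,11,13,15): 0⊕1⊕0⊕1⊕1⊕1⊕1⊕1 = 0
s2 (pos 2,3,6,7,10,11,14,15): 1⊕1⊕1⊕1⊕1⊕1⊕1⊕1 = 0
s4 (pos 4,5,6,7,12,13,14,15): 0⊕0⊕1⊕1⊕1⊕1⊕1⊕1 = 0
s8 (pos 8,9,10,11,12,13,14,15): 0⊕1⊕1⊕1⊕1⊕1⊕1⊕1 = 1
Syndrome s8…s1 = 1000 → error at position 8.
Flip position 8: 011001101111111 → 011001111111111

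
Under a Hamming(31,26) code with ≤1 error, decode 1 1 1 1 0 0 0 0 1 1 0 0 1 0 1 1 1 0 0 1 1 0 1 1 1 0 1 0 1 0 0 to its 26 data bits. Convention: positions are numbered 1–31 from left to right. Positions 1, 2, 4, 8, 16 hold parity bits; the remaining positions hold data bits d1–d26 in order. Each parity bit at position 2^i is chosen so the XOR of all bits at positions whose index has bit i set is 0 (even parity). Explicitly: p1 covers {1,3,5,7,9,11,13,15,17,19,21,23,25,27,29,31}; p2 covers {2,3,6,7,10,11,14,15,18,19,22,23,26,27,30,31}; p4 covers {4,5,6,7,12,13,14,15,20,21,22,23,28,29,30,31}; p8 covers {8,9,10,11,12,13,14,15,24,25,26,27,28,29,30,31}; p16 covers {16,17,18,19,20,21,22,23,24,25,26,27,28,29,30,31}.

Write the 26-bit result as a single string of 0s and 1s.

s1 (pos 1,3,5,7,9,11,13,15,17,19,21,23,25,27,29,31): 1⊕1⊕0⊕0⊕1⊕0⊕1⊕1⊕1⊕0⊕1⊕1⊕1⊕1⊕1⊕0 = 1
s2 (pos 2,3,6,7,10,11,14,15,18,19,22,23,26,27,30,31): 1⊕1⊕0⊕0⊕1⊕0⊕0⊕1⊕0⊕0⊕0⊕1⊕0⊕1⊕0⊕0 = 0
s4 (pos 4,5,6,7,12,13,14,15,20,21,22,23,28,29,30,31): 1⊕0⊕0⊕0⊕0⊕1⊕0⊕1⊕1⊕1⊕0⊕1⊕0⊕1⊕0⊕0 = 1
s8 (pos 8,9,10,11,12,13,14,15,24,25,26,27,28,29,30,31): 0⊕1⊕1⊕0⊕0⊕1⊕0⊕1⊕1⊕1⊕0⊕1⊕0⊕1⊕0⊕0 = 0
s16 (pos 16,17,18,19,20,21,22,23,24,25,26,27,28,29,30,31): 1⊕1⊕0⊕0⊕1⊕1⊕0⊕1⊕1⊕1⊕0⊕1⊕0⊕1⊕0⊕0 = 1
Syndrome s16…s1 = 10101 → error at position 21.
Flip position 21: 1111000011001011100110111010100 → 1111000011001011100100111010100
Read data bits from positions 3,5,6,7,9,10,11,12,13,14,15,17,18,19,20,21,22,23,24,25,26,27,28,29,30,31: 10001100101100100111010100

10001100101100100111010100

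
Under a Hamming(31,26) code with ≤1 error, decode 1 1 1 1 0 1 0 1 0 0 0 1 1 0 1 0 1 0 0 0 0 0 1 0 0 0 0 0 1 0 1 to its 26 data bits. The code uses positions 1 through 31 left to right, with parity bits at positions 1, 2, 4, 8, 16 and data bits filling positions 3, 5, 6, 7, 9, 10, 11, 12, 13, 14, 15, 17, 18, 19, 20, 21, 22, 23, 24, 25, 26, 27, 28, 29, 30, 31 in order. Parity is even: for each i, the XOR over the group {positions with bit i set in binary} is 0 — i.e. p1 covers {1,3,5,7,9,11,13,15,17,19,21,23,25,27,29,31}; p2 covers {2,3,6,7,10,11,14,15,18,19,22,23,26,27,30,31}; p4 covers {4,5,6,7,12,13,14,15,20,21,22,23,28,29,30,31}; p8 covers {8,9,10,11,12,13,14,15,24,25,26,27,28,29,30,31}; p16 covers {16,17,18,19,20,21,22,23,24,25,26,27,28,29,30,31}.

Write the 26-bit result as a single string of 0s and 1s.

10100001101100000100000101

s1 (pos 1,3,5,7,9,11,13,15,17,19,21,23,25,27,29,31): 1⊕1⊕0⊕0⊕0⊕0⊕1⊕1⊕1⊕0⊕0⊕1⊕0⊕0⊕1⊕1 = 0
s2 (pos 2,3,6,7,10,11,14,15,18,19,22,23,26,27,30,31): 1⊕1⊕1⊕0⊕0⊕0⊕0⊕1⊕0⊕0⊕0⊕1⊕0⊕0⊕0⊕1 = 0
s4 (pos 4,5,6,7,12,13,14,15,20,21,22,23,28,29,30,31): 1⊕0⊕1⊕0⊕1⊕1⊕0⊕1⊕0⊕0⊕0⊕1⊕0⊕1⊕0⊕1 = 0
s8 (pos 8,9,10,11,12,13,14,15,24,25,26,27,28,29,30,31): 1⊕0⊕0⊕0⊕1⊕1⊕0⊕1⊕0⊕0⊕0⊕0⊕0⊕1⊕0⊕1 = 0
s16 (pos 16,17,18,19,20,21,22,23,24,25,26,27,28,29,30,31): 0⊕1⊕0⊕0⊕0⊕0⊕0⊕1⊕0⊕0⊕0⊕0⊕0⊕1⊕0⊕1 = 0
Syndrome s16…s1 = 00000 → no error.
Read data bits from positions 3,5,6,7,9,10,11,12,13,14,15,17,18,19,20,21,22,23,24,25,26,27,28,29,30,31: 10100001101100000100000101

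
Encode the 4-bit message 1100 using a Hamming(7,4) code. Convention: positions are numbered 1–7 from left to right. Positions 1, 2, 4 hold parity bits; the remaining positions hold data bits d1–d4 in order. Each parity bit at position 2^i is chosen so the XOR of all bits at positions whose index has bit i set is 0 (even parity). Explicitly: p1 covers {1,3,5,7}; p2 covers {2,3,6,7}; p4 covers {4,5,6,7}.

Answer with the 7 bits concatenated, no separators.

Place data at non-parity positions: p1 p2 1 p4 1 0 0
p1 (pos 1,3,5,7): XOR of data positions = 1⊕1⊕0 = 0
p2 (pos 2,3,6,7): XOR of data positions = 1⊕0⊕0 = 1
p4 (pos 4,5,6,7): XOR of data positions = 1⊕0⊕0 = 1
Codeword: 0111100

0111100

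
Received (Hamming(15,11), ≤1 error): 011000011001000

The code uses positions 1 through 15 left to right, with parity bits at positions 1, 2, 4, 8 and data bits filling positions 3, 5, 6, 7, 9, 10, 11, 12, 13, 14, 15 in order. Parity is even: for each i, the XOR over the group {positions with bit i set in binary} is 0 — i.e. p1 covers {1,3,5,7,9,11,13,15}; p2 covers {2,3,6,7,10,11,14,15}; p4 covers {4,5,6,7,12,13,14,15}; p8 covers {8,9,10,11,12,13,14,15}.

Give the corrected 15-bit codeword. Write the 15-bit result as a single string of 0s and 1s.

011000011000000

s1 (pos 1,3,5,7,9,11,13,15): 0⊕1⊕0⊕0⊕1⊕0⊕0⊕0 = 0
s2 (pos 2,3,6,7,10,11,14,15): 1⊕1⊕0⊕0⊕0⊕0⊕0⊕0 = 0
s4 (pos 4,5,6,7,12,13,14,15): 0⊕0⊕0⊕0⊕1⊕0⊕0⊕0 = 1
s8 (pos 8,9,10,11,12,13,14,15): 1⊕1⊕0⊕0⊕1⊕0⊕0⊕0 = 1
Syndrome s8…s1 = 1100 → error at position 12.
Flip position 12: 011000011001000 → 011000011000000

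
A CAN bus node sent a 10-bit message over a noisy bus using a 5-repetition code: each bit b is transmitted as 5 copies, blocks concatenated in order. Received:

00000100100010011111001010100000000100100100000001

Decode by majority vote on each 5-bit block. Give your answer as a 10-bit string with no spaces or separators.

0001000000

Block 1 (00000): 0 ones → 0
Block 2 (10010): 2 ones → 0
Block 3 (00100): 1 one → 0
Block 4 (11111): 5 ones → 1
Block 5 (00101): 2 ones → 0
Block 6 (01000): 1 one → 0
Block 7 (00000): 0 ones → 0
Block 8 (10010): 2 ones → 0
Block 9 (01000): 1 one → 0
Block 10 (00001): 1 one → 0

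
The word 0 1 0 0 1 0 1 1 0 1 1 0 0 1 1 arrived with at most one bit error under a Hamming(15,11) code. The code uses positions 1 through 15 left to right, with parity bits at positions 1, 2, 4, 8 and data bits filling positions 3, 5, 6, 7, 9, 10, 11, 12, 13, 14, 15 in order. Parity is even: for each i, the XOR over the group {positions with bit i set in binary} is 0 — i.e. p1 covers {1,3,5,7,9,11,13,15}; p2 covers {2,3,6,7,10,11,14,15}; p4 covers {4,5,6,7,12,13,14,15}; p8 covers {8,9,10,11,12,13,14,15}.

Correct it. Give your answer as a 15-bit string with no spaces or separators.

010010100110011

s1 (pos 1,3,5,7,9,11,13,15): 0⊕0⊕1⊕1⊕0⊕1⊕0⊕1 = 0
s2 (pos 2,3,6,7,10,11,14,15): 1⊕0⊕0⊕1⊕1⊕1⊕1⊕1 = 0
s4 (pos 4,5,6,7,12,13,14,15): 0⊕1⊕0⊕1⊕0⊕0⊕1⊕1 = 0
s8 (pos 8,9,10,11,12,13,14,15): 1⊕0⊕1⊕1⊕0⊕0⊕1⊕1 = 1
Syndrome s8…s1 = 1000 → error at position 8.
Flip position 8: 010010110110011 → 010010100110011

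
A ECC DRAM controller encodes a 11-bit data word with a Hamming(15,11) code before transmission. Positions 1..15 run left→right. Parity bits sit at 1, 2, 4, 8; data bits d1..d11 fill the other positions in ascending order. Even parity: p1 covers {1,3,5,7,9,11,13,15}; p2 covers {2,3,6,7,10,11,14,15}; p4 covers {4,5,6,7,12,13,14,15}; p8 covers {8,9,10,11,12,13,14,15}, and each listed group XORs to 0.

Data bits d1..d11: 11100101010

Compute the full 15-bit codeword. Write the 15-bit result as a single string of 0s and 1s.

Place data at non-parity positions: p1 p2 1 p4 1 1 0 p8 0 1 0 1 0 1 0
p1 (pos 1,3,5,7,9,11,13,15): XOR of data positions = 1⊕1⊕0⊕0⊕0⊕0⊕0 = 0
p2 (pos 2,3,6,7,10,11,14,15): XOR of data positions = 1⊕1⊕0⊕1⊕0⊕1⊕0 = 0
p4 (pos 4,5,6,7,12,13,14,15): XOR of data positions = 1⊕1⊕0⊕1⊕0⊕1⊕0 = 0
p8 (pos 8,9,10,11,12,13,14,15): XOR of data positions = 0⊕1⊕0⊕1⊕0⊕1⊕0 = 1
Codeword: 001011010101010

001011010101010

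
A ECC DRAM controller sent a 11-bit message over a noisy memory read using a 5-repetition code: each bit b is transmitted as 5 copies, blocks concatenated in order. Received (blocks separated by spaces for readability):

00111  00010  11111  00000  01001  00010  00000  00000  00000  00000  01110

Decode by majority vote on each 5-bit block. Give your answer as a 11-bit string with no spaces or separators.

Block 1 (00111): 3 ones → 1
Block 2 (00010): 1 one → 0
Block 3 (11111): 5 ones → 1
Block 4 (00000): 0 ones → 0
Block 5 (01001): 2 ones → 0
Block 6 (00010): 1 one → 0
Block 7 (00000): 0 ones → 0
Block 8 (00000): 0 ones → 0
Block 9 (00000): 0 ones → 0
Block 10 (00000): 0 ones → 0
Block 11 (01110): 3 ones → 1

10100000001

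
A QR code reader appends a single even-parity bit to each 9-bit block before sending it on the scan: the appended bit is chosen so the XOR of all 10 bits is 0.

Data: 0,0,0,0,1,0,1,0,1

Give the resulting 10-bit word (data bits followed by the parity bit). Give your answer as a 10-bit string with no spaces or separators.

XOR of the 9 data bits: 0⊕0⊕0⊕0⊕1⊕0⊕1⊕0⊕1 = 1
Parity bit = 1 (so all 10 bits XOR to 0).

0000101011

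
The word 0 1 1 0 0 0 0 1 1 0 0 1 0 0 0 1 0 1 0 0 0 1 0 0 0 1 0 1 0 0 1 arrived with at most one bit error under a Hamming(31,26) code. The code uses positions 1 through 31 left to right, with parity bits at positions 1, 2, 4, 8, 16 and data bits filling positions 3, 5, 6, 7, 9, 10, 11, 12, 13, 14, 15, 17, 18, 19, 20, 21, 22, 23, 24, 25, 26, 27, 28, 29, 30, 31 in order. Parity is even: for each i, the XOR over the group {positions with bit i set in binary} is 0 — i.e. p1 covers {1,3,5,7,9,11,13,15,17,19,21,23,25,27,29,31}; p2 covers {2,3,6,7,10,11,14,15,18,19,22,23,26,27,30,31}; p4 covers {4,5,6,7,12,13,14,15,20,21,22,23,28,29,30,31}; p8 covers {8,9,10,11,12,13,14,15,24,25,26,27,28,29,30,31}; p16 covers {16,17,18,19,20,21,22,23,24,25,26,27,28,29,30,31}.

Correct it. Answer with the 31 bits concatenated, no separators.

s1 (pos 1,3,5,7,9,11,13,15,17,19,21,23,25,27,29,31): 0⊕1⊕0⊕0⊕1⊕0⊕0⊕0⊕0⊕0⊕0⊕0⊕0⊕0⊕0⊕1 = 1
s2 (pos 2,3,6,7,10,11,14,15,18,19,22,23,26,27,30,31): 1⊕1⊕0⊕0⊕0⊕0⊕0⊕0⊕1⊕0⊕1⊕0⊕1⊕0⊕0⊕1 = 0
s4 (pos 4,5,6,7,12,13,14,15,20,21,22,23,28,29,30,31): 0⊕0⊕0⊕0⊕1⊕0⊕0⊕0⊕0⊕0⊕1⊕0⊕1⊕0⊕0⊕1 = 0
s8 (pos 8,9,10,11,12,13,14,15,24,25,26,27,28,29,30,31): 1⊕1⊕0⊕0⊕1⊕0⊕0⊕0⊕0⊕0⊕1⊕0⊕1⊕0⊕0⊕1 = 0
s16 (pos 16,17,18,19,20,21,22,23,24,25,26,27,28,29,30,31): 1⊕0⊕1⊕0⊕0⊕0⊕1⊕0⊕0⊕0⊕1⊕0⊕1⊕0⊕0⊕1 = 0
Syndrome s16…s1 = 00001 → error at position 1.
Flip position 1: 0110000110010001010001000101001 → 1110000110010001010001000101001

1110000110010001010001000101001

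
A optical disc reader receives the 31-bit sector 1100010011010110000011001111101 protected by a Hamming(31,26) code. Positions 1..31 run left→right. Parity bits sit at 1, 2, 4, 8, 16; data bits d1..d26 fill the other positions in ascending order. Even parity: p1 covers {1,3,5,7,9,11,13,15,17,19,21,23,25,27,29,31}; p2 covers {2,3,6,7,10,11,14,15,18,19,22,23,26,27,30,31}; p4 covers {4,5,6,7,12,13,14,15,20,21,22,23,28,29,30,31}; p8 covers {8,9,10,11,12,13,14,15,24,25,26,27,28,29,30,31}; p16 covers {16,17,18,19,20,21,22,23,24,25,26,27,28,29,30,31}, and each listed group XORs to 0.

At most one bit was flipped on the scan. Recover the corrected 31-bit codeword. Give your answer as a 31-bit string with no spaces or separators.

1100010011010010000011001111101

s1 (pos 1,3,5,7,9,11,13,15,17,19,21,23,25,27,29,31): 1⊕0⊕0⊕0⊕1⊕0⊕0⊕1⊕0⊕0⊕1⊕0⊕1⊕1⊕1⊕1 = 0
s2 (pos 2,3,6,7,10,11,14,15,18,19,22,23,26,27,30,31): 1⊕0⊕1⊕0⊕1⊕0⊕1⊕1⊕0⊕0⊕1⊕0⊕1⊕1⊕0⊕1 = 1
s4 (pos 4,5,6,7,12,13,14,15,20,21,22,23,28,29,30,31): 0⊕0⊕1⊕0⊕1⊕0⊕1⊕1⊕0⊕1⊕1⊕0⊕1⊕1⊕0⊕1 = 1
s8 (pos 8,9,10,11,12,13,14,15,24,25,26,27,28,29,30,31): 0⊕1⊕1⊕0⊕1⊕0⊕1⊕1⊕0⊕1⊕1⊕1⊕1⊕1⊕0⊕1 = 1
s16 (pos 16,17,18,19,20,21,22,23,24,25,26,27,28,29,30,31): 0⊕0⊕0⊕0⊕0⊕1⊕1⊕0⊕0⊕1⊕1⊕1⊕1⊕1⊕0⊕1 = 0
Syndrome s16…s1 = 01110 → error at position 14.
Flip position 14: 1100010011010110000011001111101 → 1100010011010010000011001111101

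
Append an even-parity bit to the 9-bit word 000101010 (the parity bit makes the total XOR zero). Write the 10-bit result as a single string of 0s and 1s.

0001010101

XOR of the 9 data bits: 0⊕0⊕0⊕1⊕0⊕1⊕0⊕1⊕0 = 1
Parity bit = 1 (so all 10 bits XOR to 0).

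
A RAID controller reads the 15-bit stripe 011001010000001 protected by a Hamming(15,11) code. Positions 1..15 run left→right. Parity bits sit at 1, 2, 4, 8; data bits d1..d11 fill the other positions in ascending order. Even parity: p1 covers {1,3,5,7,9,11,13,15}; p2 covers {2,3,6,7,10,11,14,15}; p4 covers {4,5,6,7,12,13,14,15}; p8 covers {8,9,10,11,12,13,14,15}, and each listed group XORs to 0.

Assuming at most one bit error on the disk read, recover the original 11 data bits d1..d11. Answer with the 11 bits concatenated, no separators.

10100000001

s1 (pos 1,3,5,7,9,11,13,15): 0⊕1⊕0⊕0⊕0⊕0⊕0⊕1 = 0
s2 (pos 2,3,6,7,10,11,14,15): 1⊕1⊕1⊕0⊕0⊕0⊕0⊕1 = 0
s4 (pos 4,5,6,7,12,13,14,15): 0⊕0⊕1⊕0⊕0⊕0⊕0⊕1 = 0
s8 (pos 8,9,10,11,12,13,14,15): 1⊕0⊕0⊕0⊕0⊕0⊕0⊕1 = 0
Syndrome s8…s1 = 0000 → no error.
Read data bits from positions 3,5,6,7,9,10,11,12,13,14,15: 10100000001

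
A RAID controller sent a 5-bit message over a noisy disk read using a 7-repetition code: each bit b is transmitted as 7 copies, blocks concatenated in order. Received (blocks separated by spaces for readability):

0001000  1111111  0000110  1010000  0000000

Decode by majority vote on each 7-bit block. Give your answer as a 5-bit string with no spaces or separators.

01000

Block 1 (0001000): 1 one → 0
Block 2 (1111111): 7 ones → 1
Block 3 (0000110): 2 ones → 0
Block 4 (1010000): 2 ones → 0
Block 5 (0000000): 0 ones → 0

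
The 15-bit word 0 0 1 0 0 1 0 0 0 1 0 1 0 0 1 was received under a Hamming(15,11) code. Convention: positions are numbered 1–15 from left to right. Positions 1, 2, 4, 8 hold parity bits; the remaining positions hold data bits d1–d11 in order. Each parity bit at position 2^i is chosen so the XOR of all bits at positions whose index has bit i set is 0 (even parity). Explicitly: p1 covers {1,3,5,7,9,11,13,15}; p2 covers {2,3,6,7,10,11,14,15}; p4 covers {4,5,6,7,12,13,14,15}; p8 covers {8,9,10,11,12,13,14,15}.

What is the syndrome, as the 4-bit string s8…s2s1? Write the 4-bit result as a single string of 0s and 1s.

1100

s1 (pos 1,3,5,7,9,11,13,15): 0⊕1⊕0⊕0⊕0⊕0⊕0⊕1 = 0
s2 (pos 2,3,6,7,10,11,14,15): 0⊕1⊕1⊕0⊕1⊕0⊕0⊕1 = 0
s4 (pos 4,5,6,7,12,13,14,15): 0⊕0⊕1⊕0⊕1⊕0⊕0⊕1 = 1
s8 (pos 8,9,10,11,12,13,14,15): 0⊕0⊕1⊕0⊕1⊕0⊕0⊕1 = 1
Syndrome s8…s1 = 1100 → error at position 12.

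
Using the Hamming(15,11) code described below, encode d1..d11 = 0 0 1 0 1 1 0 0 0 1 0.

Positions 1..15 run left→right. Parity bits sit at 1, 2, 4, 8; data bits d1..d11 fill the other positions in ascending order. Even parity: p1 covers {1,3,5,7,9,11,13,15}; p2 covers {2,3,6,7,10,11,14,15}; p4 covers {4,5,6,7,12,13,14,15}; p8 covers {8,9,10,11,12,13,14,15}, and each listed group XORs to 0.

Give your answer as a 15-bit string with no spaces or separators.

110001011100010

Place data at non-parity positions: p1 p2 0 p4 0 1 0 p8 1 1 0 0 0 1 0
p1 (pos 1,3,5,7,9,11,13,15): XOR of data positions = 0⊕0⊕0⊕1⊕0⊕0⊕0 = 1
p2 (pos 2,3,6,7,10,11,14,15): XOR of data positions = 0⊕1⊕0⊕1⊕0⊕1⊕0 = 1
p4 (pos 4,5,6,7,12,13,14,15): XOR of data positions = 0⊕1⊕0⊕0⊕0⊕1⊕0 = 0
p8 (pos 8,9,10,11,12,13,14,15): XOR of data positions = 1⊕1⊕0⊕0⊕0⊕1⊕0 = 1
Codeword: 110001011100010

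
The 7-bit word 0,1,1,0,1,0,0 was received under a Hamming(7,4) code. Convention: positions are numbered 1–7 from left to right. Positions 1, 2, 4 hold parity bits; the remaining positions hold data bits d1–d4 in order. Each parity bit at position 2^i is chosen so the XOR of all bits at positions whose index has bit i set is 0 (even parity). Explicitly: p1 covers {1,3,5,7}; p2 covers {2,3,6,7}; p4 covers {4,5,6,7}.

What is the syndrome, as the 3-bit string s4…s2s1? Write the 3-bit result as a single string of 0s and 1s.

100

s1 (pos 1,3,5,7): 0⊕1⊕1⊕0 = 0
s2 (pos 2,3,6,7): 1⊕1⊕0⊕0 = 0
s4 (pos 4,5,6,7): 0⊕1⊕0⊕0 = 1
Syndrome s4…s1 = 100 → error at position 4.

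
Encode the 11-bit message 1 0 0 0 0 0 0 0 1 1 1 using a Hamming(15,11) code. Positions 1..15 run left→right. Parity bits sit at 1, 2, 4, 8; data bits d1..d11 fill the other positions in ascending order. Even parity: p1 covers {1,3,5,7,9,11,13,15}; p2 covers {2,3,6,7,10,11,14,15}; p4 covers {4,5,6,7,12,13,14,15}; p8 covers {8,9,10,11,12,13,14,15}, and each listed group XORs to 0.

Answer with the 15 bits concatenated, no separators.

111100010000111

Place data at non-parity positions: p1 p2 1 p4 0 0 0 p8 0 0 0 0 1 1 1
p1 (pos 1,3,5,7,9,11,13,15): XOR of data positions = 1⊕0⊕0⊕0⊕0⊕1⊕1 = 1
p2 (pos 2,3,6,7,10,11,14,15): XOR of data positions = 1⊕0⊕0⊕0⊕0⊕1⊕1 = 1
p4 (pos 4,5,6,7,12,13,14,15): XOR of data positions = 0⊕0⊕0⊕0⊕1⊕1⊕1 = 1
p8 (pos 8,9,10,11,12,13,14,15): XOR of data positions = 0⊕0⊕0⊕0⊕1⊕1⊕1 = 1
Codeword: 111100010000111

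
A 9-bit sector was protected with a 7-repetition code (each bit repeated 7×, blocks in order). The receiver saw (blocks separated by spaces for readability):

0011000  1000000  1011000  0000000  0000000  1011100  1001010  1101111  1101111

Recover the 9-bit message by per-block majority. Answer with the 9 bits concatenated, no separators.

000001011

Block 1 (0011000): 2 ones → 0
Block 2 (1000000): 1 one → 0
Block 3 (1011000): 3 ones → 0
Block 4 (0000000): 0 ones → 0
Block 5 (0000000): 0 ones → 0
Block 6 (1011100): 4 ones → 1
Block 7 (1001010): 3 ones → 0
Block 8 (1101111): 6 ones → 1
Block 9 (1101111): 6 ones → 1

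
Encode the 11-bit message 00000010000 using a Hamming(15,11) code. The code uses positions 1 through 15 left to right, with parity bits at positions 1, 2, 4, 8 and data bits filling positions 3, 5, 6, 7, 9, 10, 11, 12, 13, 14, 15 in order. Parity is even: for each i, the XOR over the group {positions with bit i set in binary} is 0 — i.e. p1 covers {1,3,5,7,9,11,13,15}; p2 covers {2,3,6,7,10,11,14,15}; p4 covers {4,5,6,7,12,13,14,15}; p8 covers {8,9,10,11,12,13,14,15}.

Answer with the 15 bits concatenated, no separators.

110000010010000

Place data at non-parity positions: p1 p2 0 p4 0 0 0 p8 0 0 1 0 0 0 0
p1 (pos 1,3,5,7,9,11,13,15): XOR of data positions = 0⊕0⊕0⊕0⊕1⊕0⊕0 = 1
p2 (pos 2,3,6,7,10,11,14,15): XOR of data positions = 0⊕0⊕0⊕0⊕1⊕0⊕0 = 1
p4 (pos 4,5,6,7,12,13,14,15): XOR of data positions = 0⊕0⊕0⊕0⊕0⊕0⊕0 = 0
p8 (pos 8,9,10,11,12,13,14,15): XOR of data positions = 0⊕0⊕1⊕0⊕0⊕0⊕0 = 1
Codeword: 110000010010000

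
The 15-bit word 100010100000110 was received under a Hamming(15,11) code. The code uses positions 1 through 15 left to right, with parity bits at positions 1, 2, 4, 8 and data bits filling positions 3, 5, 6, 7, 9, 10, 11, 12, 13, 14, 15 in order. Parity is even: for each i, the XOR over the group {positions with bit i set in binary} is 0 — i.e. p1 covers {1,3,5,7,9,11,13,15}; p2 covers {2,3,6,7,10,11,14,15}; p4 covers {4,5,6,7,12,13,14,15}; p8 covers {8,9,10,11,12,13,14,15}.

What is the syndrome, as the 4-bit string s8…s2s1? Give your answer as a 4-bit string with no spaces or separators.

s1 (pos 1,3,5,7,9,11,13,15): 1⊕0⊕1⊕1⊕0⊕0⊕1⊕0 = 0
s2 (pos 2,3,6,7,10,11,14,15): 0⊕0⊕0⊕1⊕0⊕0⊕1⊕0 = 0
s4 (pos 4,5,6,7,12,13,14,15): 0⊕1⊕0⊕1⊕0⊕1⊕1⊕0 = 0
s8 (pos 8,9,10,11,12,13,14,15): 0⊕0⊕0⊕0⊕0⊕1⊕1⊕0 = 0
Syndrome s8…s1 = 0000 → no error.

0000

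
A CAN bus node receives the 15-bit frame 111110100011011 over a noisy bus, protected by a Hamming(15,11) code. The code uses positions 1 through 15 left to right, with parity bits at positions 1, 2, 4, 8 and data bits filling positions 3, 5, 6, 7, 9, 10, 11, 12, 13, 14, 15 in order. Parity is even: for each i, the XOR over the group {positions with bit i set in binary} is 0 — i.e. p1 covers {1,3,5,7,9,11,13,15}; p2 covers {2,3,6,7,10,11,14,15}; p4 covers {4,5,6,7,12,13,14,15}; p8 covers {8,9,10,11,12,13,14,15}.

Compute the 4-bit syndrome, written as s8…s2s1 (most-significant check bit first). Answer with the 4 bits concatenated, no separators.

s1 (pos 1,3,5,7,9,11,13,15): 1⊕1⊕1⊕1⊕0⊕1⊕0⊕1 = 0
s2 (pos 2,3,6,7,10,11,14,15): 1⊕1⊕0⊕1⊕0⊕1⊕1⊕1 = 0
s4 (pos 4,5,6,7,12,13,14,15): 1⊕1⊕0⊕1⊕1⊕0⊕1⊕1 = 0
s8 (pos 8,9,10,11,12,13,14,15): 0⊕0⊕0⊕1⊕1⊕0⊕1⊕1 = 0
Syndrome s8…s1 = 0000 → no error.

0000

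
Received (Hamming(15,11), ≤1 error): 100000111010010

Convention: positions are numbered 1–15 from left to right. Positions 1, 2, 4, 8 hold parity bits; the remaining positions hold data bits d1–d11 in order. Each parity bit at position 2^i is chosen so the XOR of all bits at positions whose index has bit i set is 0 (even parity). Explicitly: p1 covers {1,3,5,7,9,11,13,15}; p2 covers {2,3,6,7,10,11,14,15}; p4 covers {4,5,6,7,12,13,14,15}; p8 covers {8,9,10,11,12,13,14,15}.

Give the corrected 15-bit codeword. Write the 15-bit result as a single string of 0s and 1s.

110000111010010

s1 (pos 1,3,5,7,9,11,13,15): 1⊕0⊕0⊕1⊕1⊕1⊕0⊕0 = 0
s2 (pos 2,3,6,7,10,11,14,15): 0⊕0⊕0⊕1⊕0⊕1⊕1⊕0 = 1
s4 (pos 4,5,6,7,12,13,14,15): 0⊕0⊕0⊕1⊕0⊕0⊕1⊕0 = 0
s8 (pos 8,9,10,11,12,13,14,15): 1⊕1⊕0⊕1⊕0⊕0⊕1⊕0 = 0
Syndrome s8…s1 = 0010 → error at position 2.
Flip position 2: 100000111010010 → 110000111010010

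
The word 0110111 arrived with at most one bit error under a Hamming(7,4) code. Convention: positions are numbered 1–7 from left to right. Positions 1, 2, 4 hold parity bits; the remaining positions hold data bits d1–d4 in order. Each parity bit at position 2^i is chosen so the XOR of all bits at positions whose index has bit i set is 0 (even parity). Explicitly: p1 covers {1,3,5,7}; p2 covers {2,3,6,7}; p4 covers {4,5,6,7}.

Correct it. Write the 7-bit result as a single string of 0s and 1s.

0110011

s1 (pos 1,3,5,7): 0⊕1⊕1⊕1 = 1
s2 (pos 2,3,6,7): 1⊕1⊕1⊕1 = 0
s4 (pos 4,5,6,7): 0⊕1⊕1⊕1 = 1
Syndrome s4…s1 = 101 → error at position 5.
Flip position 5: 0110111 → 0110011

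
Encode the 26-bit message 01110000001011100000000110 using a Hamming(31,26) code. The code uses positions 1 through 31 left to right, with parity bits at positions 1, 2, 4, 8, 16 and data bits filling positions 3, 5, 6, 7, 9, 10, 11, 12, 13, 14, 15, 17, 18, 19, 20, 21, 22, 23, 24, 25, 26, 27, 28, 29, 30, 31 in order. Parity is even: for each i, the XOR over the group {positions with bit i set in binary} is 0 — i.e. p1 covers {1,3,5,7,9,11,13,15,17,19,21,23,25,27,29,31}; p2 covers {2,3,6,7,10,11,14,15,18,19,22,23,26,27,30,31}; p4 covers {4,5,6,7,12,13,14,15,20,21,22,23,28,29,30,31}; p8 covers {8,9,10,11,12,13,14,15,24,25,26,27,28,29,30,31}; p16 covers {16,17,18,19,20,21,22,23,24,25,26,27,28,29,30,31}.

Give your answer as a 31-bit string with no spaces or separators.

1001111100000011011100000000110

Place data at non-parity positions: p1 p2 0 p4 1 1 1 p8 0 0 0 0 0 0 1 p16 0 1 1 1 0 0 0 0 0 0 0 0 1 1 0
p1 (pos 1,3,5,7,9,11,13,15,17,19,21,23,25,27,29,31): XOR of data positions = 0⊕1⊕1⊕0⊕0⊕0⊕1⊕0⊕1⊕0⊕0⊕0⊕0⊕1⊕0 = 1
p2 (pos 2,3,6,7,10,11,14,15,18,19,22,23,26,27,30,31): XOR of data positions = 0⊕1⊕1⊕0⊕0⊕0⊕1⊕1⊕1⊕0⊕0⊕0⊕0⊕1⊕0 = 0
p4 (pos 4,5,6,7,12,13,14,15,20,21,22,23,28,29,30,31): XOR of data positions = 1⊕1⊕1⊕0⊕0⊕0⊕1⊕1⊕0⊕0⊕0⊕0⊕1⊕1⊕0 = 1
p8 (pos 8,9,10,11,12,13,14,15,24,25,26,27,28,29,30,31): XOR of data positions = 0⊕0⊕0⊕0⊕0⊕0⊕1⊕0⊕0⊕0⊕0⊕0⊕1⊕1⊕0 = 1
p16 (pos 16,17,18,19,20,21,22,23,24,25,26,27,28,29,30,31): XOR of data positions = 0⊕1⊕1⊕1⊕0⊕0⊕0⊕0⊕0⊕0⊕0⊕0⊕1⊕1⊕0 = 1
Codeword: 1001111100000011011100000000110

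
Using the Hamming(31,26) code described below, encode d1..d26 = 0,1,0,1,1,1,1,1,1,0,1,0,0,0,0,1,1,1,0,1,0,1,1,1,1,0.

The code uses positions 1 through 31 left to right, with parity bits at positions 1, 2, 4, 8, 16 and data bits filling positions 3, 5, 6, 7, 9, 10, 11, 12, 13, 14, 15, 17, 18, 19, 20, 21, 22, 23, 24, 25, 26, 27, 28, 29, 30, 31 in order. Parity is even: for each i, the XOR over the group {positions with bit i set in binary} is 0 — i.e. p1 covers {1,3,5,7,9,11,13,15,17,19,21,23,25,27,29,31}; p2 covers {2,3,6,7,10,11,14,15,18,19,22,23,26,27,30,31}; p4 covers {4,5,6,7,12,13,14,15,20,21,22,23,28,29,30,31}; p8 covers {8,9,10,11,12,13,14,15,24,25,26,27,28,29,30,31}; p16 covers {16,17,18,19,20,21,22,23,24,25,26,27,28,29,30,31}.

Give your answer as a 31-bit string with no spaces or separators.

1001101111111010000011101011110

Place data at non-parity positions: p1 p2 0 p4 1 0 1 p8 1 1 1 1 1 0 1 p16 0 0 0 0 1 1 1 0 1 0 1 1 1 1 0
p1 (pos 1,3,5,7,9,11,13,15,17,19,21,23,25,27,29,31): XOR of data positions = 0⊕1⊕1⊕1⊕1⊕1⊕1⊕0⊕0⊕1⊕1⊕1⊕1⊕1⊕0 = 1
p2 (pos 2,3,6,7,10,11,14,15,18,19,22,23,26,27,30,31): XOR of data positions = 0⊕0⊕1⊕1⊕1⊕0⊕1⊕0⊕0⊕1⊕1⊕0⊕1⊕1⊕0 = 0
p4 (pos 4,5,6,7,12,13,14,15,20,21,22,23,28,29,30,31): XOR of data positions = 1⊕0⊕1⊕1⊕1⊕0⊕1⊕0⊕1⊕1⊕1⊕1⊕1⊕1⊕0 = 1
p8 (pos 8,9,10,11,12,13,14,15,24,25,26,27,28,29,30,31): XOR of data positions = 1⊕1⊕1⊕1⊕1⊕0⊕1⊕0⊕1⊕0⊕1⊕1⊕1⊕1⊕0 = 1
p16 (pos 16,17,18,19,20,21,22,23,24,25,26,27,28,29,30,31): XOR of data positions = 0⊕0⊕0⊕0⊕1⊕1⊕1⊕0⊕1⊕0⊕1⊕1⊕1⊕1⊕0 = 0
Codeword: 1001101111111010000011101011110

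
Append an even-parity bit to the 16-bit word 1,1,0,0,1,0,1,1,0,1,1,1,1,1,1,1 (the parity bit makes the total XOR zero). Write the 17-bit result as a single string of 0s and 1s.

11001011011111110

XOR of the 16 data bits: 1⊕1⊕0⊕0⊕1⊕0⊕1⊕1⊕0⊕1⊕1⊕1⊕1⊕1⊕1⊕1 = 0
Parity bit = 0 (so all 17 bits XOR to 0).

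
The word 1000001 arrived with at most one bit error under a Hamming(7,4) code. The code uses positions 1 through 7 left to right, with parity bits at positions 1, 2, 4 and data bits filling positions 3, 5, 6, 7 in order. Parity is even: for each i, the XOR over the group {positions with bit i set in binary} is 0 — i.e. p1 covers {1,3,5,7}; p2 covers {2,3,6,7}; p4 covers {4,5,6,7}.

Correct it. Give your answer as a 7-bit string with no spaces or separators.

s1 (pos 1,3,5,7): 1⊕0⊕0⊕1 = 0
s2 (pos 2,3,6,7): 0⊕0⊕0⊕1 = 1
s4 (pos 4,5,6,7): 0⊕0⊕0⊕1 = 1
Syndrome s4…s1 = 110 → error at position 6.
Flip position 6: 1000001 → 1000011

1000011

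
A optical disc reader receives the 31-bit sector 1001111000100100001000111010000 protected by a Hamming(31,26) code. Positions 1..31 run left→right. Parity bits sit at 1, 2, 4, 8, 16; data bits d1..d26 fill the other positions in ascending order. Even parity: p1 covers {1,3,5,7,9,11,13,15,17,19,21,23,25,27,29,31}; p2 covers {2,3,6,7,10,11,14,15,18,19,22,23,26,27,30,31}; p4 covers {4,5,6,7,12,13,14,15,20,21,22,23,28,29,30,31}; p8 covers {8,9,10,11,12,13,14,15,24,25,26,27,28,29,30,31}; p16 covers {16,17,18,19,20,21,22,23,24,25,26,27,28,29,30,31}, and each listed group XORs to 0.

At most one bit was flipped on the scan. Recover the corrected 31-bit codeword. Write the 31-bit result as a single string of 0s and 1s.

1001111000100100001000111110000

s1 (pos 1,3,5,7,9,11,13,15,17,19,21,23,25,27,29,31): 1⊕0⊕1⊕1⊕0⊕1⊕0⊕0⊕0⊕1⊕0⊕1⊕1⊕1⊕0⊕0 = 0
s2 (pos 2,3,6,7,10,11,14,15,18,19,22,23,26,27,30,31): 0⊕0⊕1⊕1⊕0⊕1⊕1⊕0⊕0⊕1⊕0⊕1⊕0⊕1⊕0⊕0 = 1
s4 (pos 4,5,6,7,12,13,14,15,20,21,22,23,28,29,30,31): 1⊕1⊕1⊕1⊕0⊕0⊕1⊕0⊕0⊕0⊕0⊕1⊕0⊕0⊕0⊕0 = 0
s8 (pos 8,9,10,11,12,13,14,15,24,25,26,27,28,29,30,31): 0⊕0⊕0⊕1⊕0⊕0⊕1⊕0⊕1⊕1⊕0⊕1⊕0⊕0⊕0⊕0 = 1
s16 (pos 16,17,18,19,20,21,22,23,24,25,26,27,28,29,30,31): 0⊕0⊕0⊕1⊕0⊕0⊕0⊕1⊕1⊕1⊕0⊕1⊕0⊕0⊕0⊕0 = 1
Syndrome s16…s1 = 11010 → error at position 26.
Flip position 26: 1001111000100100001000111010000 → 1001111000100100001000111110000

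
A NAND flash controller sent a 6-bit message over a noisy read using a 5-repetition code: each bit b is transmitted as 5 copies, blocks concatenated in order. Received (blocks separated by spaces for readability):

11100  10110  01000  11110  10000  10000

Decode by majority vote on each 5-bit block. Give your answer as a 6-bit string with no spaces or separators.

Block 1 (11100): 3 ones → 1
Block 2 (10110): 3 ones → 1
Block 3 (01000): 1 one → 0
Block 4 (11110): 4 ones → 1
Block 5 (10000): 1 one → 0
Block 6 (10000): 1 one → 0

110100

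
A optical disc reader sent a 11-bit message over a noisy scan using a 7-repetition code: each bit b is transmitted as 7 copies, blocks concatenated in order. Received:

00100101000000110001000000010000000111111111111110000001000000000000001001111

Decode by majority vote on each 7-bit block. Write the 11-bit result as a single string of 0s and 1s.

00000110001

Block 1 (0010010): 2 ones → 0
Block 2 (1000000): 1 one → 0
Block 3 (1100010): 3 ones → 0
Block 4 (0000001): 1 one → 0
Block 5 (0000000): 0 ones → 0
Block 6 (1111111): 7 ones → 1
Block 7 (1111111): 7 ones → 1
Block 8 (0000001): 1 one → 0
Block 9 (0000000): 0 ones → 0
Block 10 (0000000): 0 ones → 0
Block 11 (1001111): 5 ones → 1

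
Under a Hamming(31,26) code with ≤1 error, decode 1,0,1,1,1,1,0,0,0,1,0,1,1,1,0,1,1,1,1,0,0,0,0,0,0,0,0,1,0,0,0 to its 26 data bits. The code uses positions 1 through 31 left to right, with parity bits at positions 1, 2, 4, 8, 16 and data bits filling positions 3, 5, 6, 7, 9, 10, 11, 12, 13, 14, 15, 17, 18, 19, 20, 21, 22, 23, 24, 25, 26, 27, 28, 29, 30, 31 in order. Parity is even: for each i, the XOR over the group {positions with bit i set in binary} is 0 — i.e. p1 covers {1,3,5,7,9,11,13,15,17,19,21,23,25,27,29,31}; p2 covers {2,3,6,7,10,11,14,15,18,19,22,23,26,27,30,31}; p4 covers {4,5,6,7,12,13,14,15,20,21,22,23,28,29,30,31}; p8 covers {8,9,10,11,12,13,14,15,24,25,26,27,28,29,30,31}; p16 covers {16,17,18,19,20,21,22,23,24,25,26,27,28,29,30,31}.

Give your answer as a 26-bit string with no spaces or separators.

s1 (pos 1,3,5,7,9,11,13,15,17,19,21,23,25,27,29,31): 1⊕1⊕1⊕0⊕0⊕0⊕1⊕0⊕1⊕1⊕0⊕0⊕0⊕0⊕0⊕0 = 0
s2 (pos 2,3,6,7,10,11,14,15,18,19,22,23,26,27,30,31): 0⊕1⊕1⊕0⊕1⊕0⊕1⊕0⊕1⊕1⊕0⊕0⊕0⊕0⊕0⊕0 = 0
s4 (pos 4,5,6,7,12,13,14,15,20,21,22,23,28,29,30,31): 1⊕1⊕1⊕0⊕1⊕1⊕1⊕0⊕0⊕0⊕0⊕0⊕1⊕0⊕0⊕0 = 1
s8 (pos 8,9,10,11,12,13,14,15,24,25,26,27,28,29,30,31): 0⊕0⊕1⊕0⊕1⊕1⊕1⊕0⊕0⊕0⊕0⊕0⊕1⊕0⊕0⊕0 = 1
s16 (pos 16,17,18,19,20,21,22,23,24,25,26,27,28,29,30,31): 1⊕1⊕1⊕1⊕0⊕0⊕0⊕0⊕0⊕0⊕0⊕0⊕1⊕0⊕0⊕0 = 1
Syndrome s16…s1 = 11100 → error at position 28.
Flip position 28: 1011110001011101111000000001000 → 1011110001011101111000000000000
Read data bits from positions 3,5,6,7,9,10,11,12,13,14,15,17,18,19,20,21,22,23,24,25,26,27,28,29,30,31: 11100101110111000000000000

11100101110111000000000000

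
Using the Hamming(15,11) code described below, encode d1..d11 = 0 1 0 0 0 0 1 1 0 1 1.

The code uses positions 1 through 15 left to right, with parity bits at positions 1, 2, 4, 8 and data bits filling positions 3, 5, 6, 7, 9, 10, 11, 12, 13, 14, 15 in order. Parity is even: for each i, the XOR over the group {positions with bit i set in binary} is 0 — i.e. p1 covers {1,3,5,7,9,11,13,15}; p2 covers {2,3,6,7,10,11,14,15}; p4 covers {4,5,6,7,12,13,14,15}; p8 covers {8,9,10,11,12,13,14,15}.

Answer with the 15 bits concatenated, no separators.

Place data at non-parity positions: p1 p2 0 p4 1 0 0 p8 0 0 1 1 0 1 1
p1 (pos 1,3,5,7,9,11,13,15): XOR of data positions = 0⊕1⊕0⊕0⊕1⊕0⊕1 = 1
p2 (pos 2,3,6,7,10,11,14,15): XOR of data positions = 0⊕0⊕0⊕0⊕1⊕1⊕1 = 1
p4 (pos 4,5,6,7,12,13,14,15): XOR of data positions = 1⊕0⊕0⊕1⊕0⊕1⊕1 = 0
p8 (pos 8,9,10,11,12,13,14,15): XOR of data positions = 0⊕0⊕1⊕1⊕0⊕1⊕1 = 0
Codeword: 110010000011011

110010000011011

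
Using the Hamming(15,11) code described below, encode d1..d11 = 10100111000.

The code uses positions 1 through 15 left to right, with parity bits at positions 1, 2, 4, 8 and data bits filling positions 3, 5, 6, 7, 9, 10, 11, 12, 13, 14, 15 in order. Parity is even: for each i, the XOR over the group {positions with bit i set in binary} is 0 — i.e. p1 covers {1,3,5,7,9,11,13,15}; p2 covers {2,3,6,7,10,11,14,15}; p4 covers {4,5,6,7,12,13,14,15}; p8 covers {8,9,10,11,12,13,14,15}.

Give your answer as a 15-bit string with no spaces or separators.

001001010111000

Place data at non-parity positions: p1 p2 1 p4 0 1 0 p8 0 1 1 1 0 0 0
p1 (pos 1,3,5,7,9,11,13,15): XOR of data positions = 1⊕0⊕0⊕0⊕1⊕0⊕0 = 0
p2 (pos 2,3,6,7,10,11,14,15): XOR of data positions = 1⊕1⊕0⊕1⊕1⊕0⊕0 = 0
p4 (pos 4,5,6,7,12,13,14,15): XOR of data positions = 0⊕1⊕0⊕1⊕0⊕0⊕0 = 0
p8 (pos 8,9,10,11,12,13,14,15): XOR of data positions = 0⊕1⊕1⊕1⊕0⊕0⊕0 = 1
Codeword: 001001010111000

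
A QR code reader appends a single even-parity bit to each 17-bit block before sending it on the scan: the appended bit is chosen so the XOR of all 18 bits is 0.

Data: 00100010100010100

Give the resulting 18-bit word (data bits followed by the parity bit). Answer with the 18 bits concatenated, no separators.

001000101000101001

XOR of the 17 data bits: 0⊕0⊕1⊕0⊕0⊕0⊕1⊕0⊕1⊕0⊕0⊕0⊕1⊕0⊕1⊕0⊕0 = 1
Parity bit = 1 (so all 18 bits XOR to 0).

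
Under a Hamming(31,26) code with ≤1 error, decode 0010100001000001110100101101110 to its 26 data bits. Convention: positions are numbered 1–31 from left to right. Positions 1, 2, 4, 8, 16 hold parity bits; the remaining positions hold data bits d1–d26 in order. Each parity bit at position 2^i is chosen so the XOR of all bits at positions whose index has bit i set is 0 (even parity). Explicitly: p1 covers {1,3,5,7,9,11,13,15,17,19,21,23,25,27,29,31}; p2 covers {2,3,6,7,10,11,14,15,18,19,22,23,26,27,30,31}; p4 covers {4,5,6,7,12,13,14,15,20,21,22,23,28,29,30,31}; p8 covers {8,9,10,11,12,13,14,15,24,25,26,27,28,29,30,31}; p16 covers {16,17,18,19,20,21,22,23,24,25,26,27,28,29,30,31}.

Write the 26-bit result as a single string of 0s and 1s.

s1 (pos 1,3,5,7,9,11,13,15,17,19,21,23,25,27,29,31): 0⊕1⊕1⊕0⊕0⊕0⊕0⊕0⊕1⊕0⊕0⊕1⊕1⊕0⊕1⊕0 = 0
s2 (pos 2,3,6,7,10,11,14,15,18,19,22,23,26,27,30,31): 0⊕1⊕0⊕0⊕1⊕0⊕0⊕0⊕1⊕0⊕0⊕1⊕1⊕0⊕1⊕0 = 0
s4 (pos 4,5,6,7,12,13,14,15,20,21,22,23,28,29,30,31): 0⊕1⊕0⊕0⊕0⊕0⊕0⊕0⊕1⊕0⊕0⊕1⊕1⊕1⊕1⊕0 = 0
s8 (pos 8,9,10,11,12,13,14,15,24,25,26,27,28,29,30,31): 0⊕0⊕1⊕0⊕0⊕0⊕0⊕0⊕0⊕1⊕1⊕0⊕1⊕1⊕1⊕0 = 0
s16 (pos 16,17,18,19,20,21,22,23,24,25,26,27,28,29,30,31): 1⊕1⊕1⊕0⊕1⊕0⊕0⊕1⊕0⊕1⊕1⊕0⊕1⊕1⊕1⊕0 = 0
Syndrome s16…s1 = 00000 → no error.
Read data bits from positions 3,5,6,7,9,10,11,12,13,14,15,17,18,19,20,21,22,23,24,25,26,27,28,29,30,31: 11000100000110100101101110

11000100000110100101101110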